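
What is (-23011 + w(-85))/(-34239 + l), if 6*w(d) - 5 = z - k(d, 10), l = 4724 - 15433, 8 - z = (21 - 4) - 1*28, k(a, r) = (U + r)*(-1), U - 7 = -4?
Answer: 138029/269688 ≈ 0.51181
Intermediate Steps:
U = 3 (U = 7 - 4 = 3)
k(a, r) = -3 - r (k(a, r) = (3 + r)*(-1) = -3 - r)
z = 19 (z = 8 - ((21 - 4) - 1*28) = 8 - (17 - 28) = 8 - 1*(-11) = 8 + 11 = 19)
l = -10709
w(d) = 37/6 (w(d) = 5/6 + (19 - (-3 - 1*10))/6 = 5/6 + (19 - (-3 - 10))/6 = 5/6 + (19 - 1*(-13))/6 = 5/6 + (19 + 13)/6 = 5/6 + (1/6)*32 = 5/6 + 16/3 = 37/6)
(-23011 + w(-85))/(-34239 + l) = (-23011 + 37/6)/(-34239 - 10709) = -138029/6/(-44948) = -138029/6*(-1/44948) = 138029/269688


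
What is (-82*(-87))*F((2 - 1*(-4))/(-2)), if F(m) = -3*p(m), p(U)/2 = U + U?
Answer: 256824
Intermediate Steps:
p(U) = 4*U (p(U) = 2*(U + U) = 2*(2*U) = 4*U)
F(m) = -12*m
(-82*(-87))*F((2 - 1*(-4))/(-2)) = (-82*(-87))*(-12*(2 - 1*(-4))/(-2)) = 7134*(-12*(2 + 4)*(-1)/2) = 7134*(-72*(-1)/2) = 7134*(-12*(-3)) = 7134*36 = 256824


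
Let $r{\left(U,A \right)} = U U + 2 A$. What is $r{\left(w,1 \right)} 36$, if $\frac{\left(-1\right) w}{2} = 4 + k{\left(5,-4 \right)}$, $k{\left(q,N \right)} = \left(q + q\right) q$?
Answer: $419976$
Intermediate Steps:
$k{\left(q,N \right)} = 2 q^{2}$ ($k{\left(q,N \right)} = 2 q q = 2 q^{2}$)
$w = -108$ ($w = - 2 \left(4 + 2 \cdot 5^{2}\right) = - 2 \left(4 + 2 \cdot 25\right) = - 2 \left(4 + 50\right) = \left(-2\right) 54 = -108$)
$r{\left(U,A \right)} = U^{2} + 2 A$
$r{\left(w,1 \right)} 36 = \left(\left(-108\right)^{2} + 2 \cdot 1\right) 36 = \left(11664 + 2\right) 36 = 11666 \cdot 36 = 419976$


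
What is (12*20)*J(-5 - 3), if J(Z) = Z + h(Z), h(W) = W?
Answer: -3840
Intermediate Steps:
J(Z) = 2*Z (J(Z) = Z + Z = 2*Z)
(12*20)*J(-5 - 3) = (12*20)*(2*(-5 - 3)) = 240*(2*(-8)) = 240*(-16) = -3840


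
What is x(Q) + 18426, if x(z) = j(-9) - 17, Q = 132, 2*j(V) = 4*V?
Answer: 18391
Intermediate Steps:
j(V) = 2*V (j(V) = (4*V)/2 = 2*V)
x(z) = -35 (x(z) = 2*(-9) - 17 = -18 - 17 = -35)
x(Q) + 18426 = -35 + 18426 = 18391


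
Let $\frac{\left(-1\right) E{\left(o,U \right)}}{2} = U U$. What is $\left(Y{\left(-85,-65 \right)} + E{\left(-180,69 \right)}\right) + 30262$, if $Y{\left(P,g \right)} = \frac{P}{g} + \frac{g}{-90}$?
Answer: $\frac{4853635}{234} \approx 20742.0$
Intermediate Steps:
$E{\left(o,U \right)} = - 2 U^{2}$ ($E{\left(o,U \right)} = - 2 U U = - 2 U^{2}$)
$Y{\left(P,g \right)} = - \frac{g}{90} + \frac{P}{g}$ ($Y{\left(P,g \right)} = \frac{P}{g} + g \left(- \frac{1}{90}\right) = \frac{P}{g} - \frac{g}{90} = - \frac{g}{90} + \frac{P}{g}$)
$\left(Y{\left(-85,-65 \right)} + E{\left(-180,69 \right)}\right) + 30262 = \left(\left(\left(- \frac{1}{90}\right) \left(-65\right) - \frac{85}{-65}\right) - 2 \cdot 69^{2}\right) + 30262 = \left(\left(\frac{13}{18} - - \frac{17}{13}\right) - 9522\right) + 30262 = \left(\left(\frac{13}{18} + \frac{17}{13}\right) - 9522\right) + 30262 = \left(\frac{475}{234} - 9522\right) + 30262 = - \frac{2227673}{234} + 30262 = \frac{4853635}{234}$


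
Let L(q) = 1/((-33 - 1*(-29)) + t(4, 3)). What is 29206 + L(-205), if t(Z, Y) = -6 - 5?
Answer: 438089/15 ≈ 29206.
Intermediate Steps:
t(Z, Y) = -11
L(q) = -1/15 (L(q) = 1/((-33 - 1*(-29)) - 11) = 1/((-33 + 29) - 11) = 1/(-4 - 11) = 1/(-15) = -1/15)
29206 + L(-205) = 29206 - 1/15 = 438089/15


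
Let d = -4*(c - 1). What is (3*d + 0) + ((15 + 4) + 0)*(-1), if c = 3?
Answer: -43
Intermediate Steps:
d = -8 (d = -4*(3 - 1) = -4*2 = -8)
(3*d + 0) + ((15 + 4) + 0)*(-1) = (3*(-8) + 0) + ((15 + 4) + 0)*(-1) = (-24 + 0) + (19 + 0)*(-1) = -24 + 19*(-1) = -24 - 19 = -43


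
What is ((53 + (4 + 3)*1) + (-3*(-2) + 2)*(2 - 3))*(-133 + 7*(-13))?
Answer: -11648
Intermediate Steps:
((53 + (4 + 3)*1) + (-3*(-2) + 2)*(2 - 3))*(-133 + 7*(-13)) = ((53 + 7*1) + (6 + 2)*(-1))*(-133 - 91) = ((53 + 7) + 8*(-1))*(-224) = (60 - 8)*(-224) = 52*(-224) = -11648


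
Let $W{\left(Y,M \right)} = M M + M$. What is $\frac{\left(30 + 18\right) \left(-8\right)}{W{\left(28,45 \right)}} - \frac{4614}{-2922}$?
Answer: $\frac{234137}{168015} \approx 1.3935$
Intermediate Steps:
$W{\left(Y,M \right)} = M + M^{2}$ ($W{\left(Y,M \right)} = M^{2} + M = M + M^{2}$)
$\frac{\left(30 + 18\right) \left(-8\right)}{W{\left(28,45 \right)}} - \frac{4614}{-2922} = \frac{\left(30 + 18\right) \left(-8\right)}{45 \left(1 + 45\right)} - \frac{4614}{-2922} = \frac{48 \left(-8\right)}{45 \cdot 46} - - \frac{769}{487} = - \frac{384}{2070} + \frac{769}{487} = \left(-384\right) \frac{1}{2070} + \frac{769}{487} = - \frac{64}{345} + \frac{769}{487} = \frac{234137}{168015}$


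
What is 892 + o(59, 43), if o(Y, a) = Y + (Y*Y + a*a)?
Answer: 6281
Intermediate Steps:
o(Y, a) = Y + Y² + a² (o(Y, a) = Y + (Y² + a²) = Y + Y² + a²)
892 + o(59, 43) = 892 + (59 + 59² + 43²) = 892 + (59 + 3481 + 1849) = 892 + 5389 = 6281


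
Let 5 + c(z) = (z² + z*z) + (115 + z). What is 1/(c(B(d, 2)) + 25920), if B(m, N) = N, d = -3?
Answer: 1/26040 ≈ 3.8402e-5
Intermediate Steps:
c(z) = 110 + z + 2*z² (c(z) = -5 + ((z² + z*z) + (115 + z)) = -5 + ((z² + z²) + (115 + z)) = -5 + (2*z² + (115 + z)) = -5 + (115 + z + 2*z²) = 110 + z + 2*z²)
1/(c(B(d, 2)) + 25920) = 1/((110 + 2 + 2*2²) + 25920) = 1/((110 + 2 + 2*4) + 25920) = 1/((110 + 2 + 8) + 25920) = 1/(120 + 25920) = 1/26040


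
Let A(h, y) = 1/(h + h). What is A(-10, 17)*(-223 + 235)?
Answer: -3/5 ≈ -0.60000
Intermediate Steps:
A(h, y) = 1/(2*h)
A(-10, 17)*(-223 + 235) = ((1/2)/(-10))*(-223 + 235) = ((1/2)*(-1/10))*12 = -1/20*12 = -3/5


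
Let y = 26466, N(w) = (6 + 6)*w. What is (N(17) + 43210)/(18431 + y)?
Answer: 43414/44897 ≈ 0.96697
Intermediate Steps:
N(w) = 12*w
(N(17) + 43210)/(18431 + y) = (12*17 + 43210)/(18431 + 26466) = (204 + 43210)/44897 = 43414*(1/44897) = 43414/44897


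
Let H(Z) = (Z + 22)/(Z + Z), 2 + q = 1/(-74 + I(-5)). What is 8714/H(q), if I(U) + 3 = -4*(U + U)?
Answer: -1307100/739 ≈ -1768.7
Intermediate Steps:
I(U) = -3 - 8*U (I(U) = -3 - 4*(U + U) = -3 - 8*U)
q = -75/37 (q = -2 + 1/(-74 + (-3 - 8*(-5))) = -2 + 1/(-74 + (-3 + 40)) = -2 + 1/(-74 + 37) = -2 + 1/(-37) = -2 - 1/37 = -75/37 ≈ -2.0270)
H(Z) = (22 + Z)/(2*Z) (H(Z) = (22 + Z)/((2*Z)) = (22 + Z)*(1/(2*Z)) = (22 + Z)/(2*Z))
8714/H(q) = 8714/(((22 - 75/37)/(2*(-75/37)))) = 8714/(((1/2)*(-37/75)*(739/37))) = 8714/(-739/150) = 8714*(-150/739) = -1307100/739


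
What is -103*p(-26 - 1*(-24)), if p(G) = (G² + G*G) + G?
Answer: -618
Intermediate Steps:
p(G) = G + 2*G² (p(G) = (G² + G²) + G = 2*G² + G = G + 2*G²)
-103*p(-26 - 1*(-24)) = -103*(-26 - 1*(-24))*(1 + 2*(-26 - 1*(-24))) = -103*(-26 + 24)*(1 + 2*(-26 + 24)) = -(-206)*(1 + 2*(-2)) = -(-206)*(1 - 4) = -(-206)*(-3) = -103*6 = -618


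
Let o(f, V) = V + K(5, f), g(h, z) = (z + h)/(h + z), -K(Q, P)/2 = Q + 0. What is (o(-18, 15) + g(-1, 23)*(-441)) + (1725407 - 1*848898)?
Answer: 876073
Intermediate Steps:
K(Q, P) = -2*Q (K(Q, P) = -2*(Q + 0) = -2*Q)
g(h, z) = 1 (g(h, z) = (h + z)/(h + z) = 1)
o(f, V) = -10 + V (o(f, V) = V - 2*5 = V - 10 = -10 + V)
(o(-18, 15) + g(-1, 23)*(-441)) + (1725407 - 1*848898) = ((-10 + 15) + 1*(-441)) + (1725407 - 1*848898) = (5 - 441) + (1725407 - 848898) = -436 + 876509 = 876073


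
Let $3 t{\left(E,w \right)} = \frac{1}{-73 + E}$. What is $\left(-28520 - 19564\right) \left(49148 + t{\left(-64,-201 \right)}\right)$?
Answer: $- \frac{323762827156}{137} \approx -2.3632 \cdot 10^{9}$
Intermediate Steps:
$t{\left(E,w \right)} = \frac{1}{3 \left(-73 + E\right)}$
$\left(-28520 - 19564\right) \left(49148 + t{\left(-64,-201 \right)}\right) = \left(-28520 - 19564\right) \left(49148 + \frac{1}{3 \left(-73 - 64\right)}\right) = - 48084 \left(49148 + \frac{1}{3 \left(-137\right)}\right) = - 48084 \left(49148 + \frac{1}{3} \left(- \frac{1}{137}\right)\right) = - 48084 \left(49148 - \frac{1}{411}\right) = \left(-48084\right) \frac{20199827}{411} = - \frac{323762827156}{137}$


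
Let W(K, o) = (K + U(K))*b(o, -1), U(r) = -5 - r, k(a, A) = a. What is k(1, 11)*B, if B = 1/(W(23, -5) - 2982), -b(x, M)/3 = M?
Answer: -1/2997 ≈ -0.00033367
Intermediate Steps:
b(x, M) = -3*M
W(K, o) = -15 (W(K, o) = (K + (-5 - K))*(-3*(-1)) = -5*3 = -15)
B = -1/2997 (B = 1/(-15 - 2982) = 1/(-2997) = -1/2997 ≈ -0.00033367)
k(1, 11)*B = 1*(-1/2997) = -1/2997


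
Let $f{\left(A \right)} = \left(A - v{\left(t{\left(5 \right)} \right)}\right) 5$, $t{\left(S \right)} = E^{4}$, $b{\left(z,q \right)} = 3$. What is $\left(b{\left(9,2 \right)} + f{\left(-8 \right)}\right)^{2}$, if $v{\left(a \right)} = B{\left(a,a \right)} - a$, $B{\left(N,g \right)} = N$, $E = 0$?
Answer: $1369$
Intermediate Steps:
$t{\left(S \right)} = 0$ ($t{\left(S \right)} = 0^{4} = 0$)
$v{\left(a \right)} = 0$ ($v{\left(a \right)} = a - a = 0$)
$f{\left(A \right)} = 5 A$ ($f{\left(A \right)} = \left(A - 0\right) 5 = \left(A + 0\right) 5 = A 5 = 5 A$)
$\left(b{\left(9,2 \right)} + f{\left(-8 \right)}\right)^{2} = \left(3 + 5 \left(-8\right)\right)^{2} = \left(3 - 40\right)^{2} = \left(-37\right)^{2} = 1369$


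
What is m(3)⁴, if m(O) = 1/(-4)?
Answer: 1/256 ≈ 0.0039063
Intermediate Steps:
m(O) = -¼
m(3)⁴ = (-¼)⁴ = 1/256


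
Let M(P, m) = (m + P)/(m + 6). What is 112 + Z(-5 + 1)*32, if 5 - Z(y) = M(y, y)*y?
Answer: -240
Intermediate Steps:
M(P, m) = (P + m)/(6 + m)
Z(y) = 5 - 2*y²/(6 + y) (Z(y) = 5 - (y + y)/(6 + y)*y = 5 - (2*y)/(6 + y)*y = 5 - 2*y/(6 + y)*y = 5 - 2*y²/(6 + y))
112 + Z(-5 + 1)*32 = 112 + ((30 - 2*(-5 + 1)² + 5*(-5 + 1))/(6 + (-5 + 1)))*32 = 112 + ((30 - 2*(-4)² + 5*(-4))/(6 - 4))*32 = 112 + ((30 - 2*16 - 20)/2)*32 = 112 + ((30 - 32 - 20)/2)*32 = 112 + ((½)*(-22))*32 = 112 - 11*32 = 112 - 352 = -240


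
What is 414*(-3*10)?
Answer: -12420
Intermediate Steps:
414*(-3*10) = 414*(-30) = -12420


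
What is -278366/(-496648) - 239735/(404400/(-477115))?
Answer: 284036445851113/1004222256 ≈ 2.8284e+5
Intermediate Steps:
-278366/(-496648) - 239735/(404400/(-477115)) = -278366*(-1/496648) - 239735/(404400*(-1/477115)) = 139183/248324 - 239735/(-80880/95423) = 139183/248324 - 239735*(-95423/80880) = 139183/248324 + 4575246581/16176 = 284036445851113/1004222256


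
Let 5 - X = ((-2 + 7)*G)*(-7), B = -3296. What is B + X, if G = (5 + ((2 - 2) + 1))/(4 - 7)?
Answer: -3361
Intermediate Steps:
G = -2 (G = (5 + (0 + 1))/(-3) = (5 + 1)*(-1/3) = 6*(-1/3) = -2)
X = -65 (X = 5 - (-2 + 7)*(-2)*(-7) = 5 - 5*(-2)*(-7) = 5 - (-10)*(-7) = 5 - 1*70 = 5 - 70 = -65)
B + X = -3296 - 65 = -3361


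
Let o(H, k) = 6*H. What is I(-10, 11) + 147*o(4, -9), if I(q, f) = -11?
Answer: 3517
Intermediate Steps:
I(-10, 11) + 147*o(4, -9) = -11 + 147*(6*4) = -11 + 147*24 = -11 + 3528 = 3517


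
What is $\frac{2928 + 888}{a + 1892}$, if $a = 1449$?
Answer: $\frac{3816}{3341} \approx 1.1422$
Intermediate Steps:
$\frac{2928 + 888}{a + 1892} = \frac{2928 + 888}{1449 + 1892} = \frac{3816}{3341}$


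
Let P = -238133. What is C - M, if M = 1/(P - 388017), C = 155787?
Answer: 97546030051/626150 ≈ 1.5579e+5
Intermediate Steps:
M = -1/626150 (M = 1/(-238133 - 388017) = 1/(-626150) = -1/626150 ≈ -1.5971e-6)
C - M = 155787 - 1*(-1/626150) = 155787 + 1/626150 = 97546030051/626150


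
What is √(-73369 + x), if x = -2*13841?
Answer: I*√101051 ≈ 317.89*I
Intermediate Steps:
x = -27682
√(-73369 + x) = √(-73369 - 27682) = √(-101051) = I*√101051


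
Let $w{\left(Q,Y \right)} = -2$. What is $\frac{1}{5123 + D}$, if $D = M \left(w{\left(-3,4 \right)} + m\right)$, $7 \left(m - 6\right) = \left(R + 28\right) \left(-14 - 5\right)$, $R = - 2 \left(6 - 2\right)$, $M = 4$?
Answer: $\frac{7}{34453} \approx 0.00020318$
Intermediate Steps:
$R = -8$ ($R = \left(-2\right) 4 = -8$)
$m = - \frac{338}{7}$ ($m = 6 + \frac{\left(-8 + 28\right) \left(-14 - 5\right)}{7} = 6 + \frac{20 \left(-19\right)}{7} = 6 + \frac{1}{7} \left(-380\right) = 6 - \frac{380}{7} = - \frac{338}{7} \approx -48.286$)
$D = - \frac{1408}{7}$ ($D = 4 \left(-2 - \frac{338}{7}\right) = 4 \left(- \frac{352}{7}\right) = - \frac{1408}{7} \approx -201.14$)
$\frac{1}{5123 + D} = \frac{1}{5123 - \frac{1408}{7}} = \frac{1}{\frac{34453}{7}} = \frac{7}{34453}$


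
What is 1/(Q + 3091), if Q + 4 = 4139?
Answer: 1/7226 ≈ 0.00013839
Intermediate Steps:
Q = 4135 (Q = -4 + 4139 = 4135)
1/(Q + 3091) = 1/(4135 + 3091) = 1/7226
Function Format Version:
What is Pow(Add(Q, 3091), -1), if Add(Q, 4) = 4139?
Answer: Rational(1, 7226) ≈ 0.00013839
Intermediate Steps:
Q = 4135 (Q = Add(-4, 4139) = 4135)
Pow(Add(Q, 3091), -1) = Pow(Add(4135, 3091), -1) = Pow(7226, -1) = Rational(1, 7226)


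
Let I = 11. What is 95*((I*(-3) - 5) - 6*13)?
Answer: -11020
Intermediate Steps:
95*((I*(-3) - 5) - 6*13) = 95*((11*(-3) - 5) - 6*13) = 95*((-33 - 5) - 78) = 95*(-38 - 78) = 95*(-116) = -11020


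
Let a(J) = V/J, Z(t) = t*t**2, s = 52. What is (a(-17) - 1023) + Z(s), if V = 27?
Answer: 2372918/17 ≈ 1.3958e+5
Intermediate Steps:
Z(t) = t**3
a(J) = 27/J
(a(-17) - 1023) + Z(s) = (27/(-17) - 1023) + 52**3 = (27*(-1/17) - 1023) + 140608 = (-27/17 - 1023) + 140608 = -17418/17 + 140608 = 2372918/17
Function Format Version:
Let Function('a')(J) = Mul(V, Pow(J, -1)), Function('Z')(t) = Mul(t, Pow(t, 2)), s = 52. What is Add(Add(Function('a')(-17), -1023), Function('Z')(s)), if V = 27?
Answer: Rational(2372918, 17) ≈ 1.3958e+5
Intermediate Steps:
Function('Z')(t) = Pow(t, 3)
Function('a')(J) = Mul(27, Pow(J, -1))
Add(Add(Function('a')(-17), -1023), Function('Z')(s)) = Add(Add(Mul(27, Pow(-17, -1)), -1023), Pow(52, 3)) = Add(Add(Mul(27, Rational(-1, 17)), -1023), 140608) = Add(Add(Rational(-27, 17), -1023), 140608) = Add(Rational(-17418, 17), 140608) = Rational(2372918, 17)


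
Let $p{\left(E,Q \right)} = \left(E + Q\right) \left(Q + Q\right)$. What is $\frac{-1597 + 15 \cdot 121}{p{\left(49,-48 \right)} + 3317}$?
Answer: $\frac{218}{3221} \approx 0.067681$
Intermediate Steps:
$p{\left(E,Q \right)} = 2 Q \left(E + Q\right)$ ($p{\left(E,Q \right)} = \left(E + Q\right) 2 Q = 2 Q \left(E + Q\right)$)
$\frac{-1597 + 15 \cdot 121}{p{\left(49,-48 \right)} + 3317} = \frac{-1597 + 15 \cdot 121}{2 \left(-48\right) \left(49 - 48\right) + 3317} = \frac{-1597 + 1815}{2 \left(-48\right) 1 + 3317} = \frac{218}{-96 + 3317} = \frac{218}{3221}$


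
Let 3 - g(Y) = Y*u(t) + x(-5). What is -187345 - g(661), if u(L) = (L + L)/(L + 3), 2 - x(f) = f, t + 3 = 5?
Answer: -934061/5 ≈ -1.8681e+5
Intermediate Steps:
t = 2 (t = -3 + 5 = 2)
x(f) = 2 - f
u(L) = 2*L/(3 + L) (u(L) = (2*L)/(3 + L) = 2*L/(3 + L))
g(Y) = -4 - 4*Y/5 (g(Y) = 3 - (Y*(2*2/(3 + 2)) + (2 - 1*(-5))) = 3 - (Y*(2*2/5) + (2 + 5)) = 3 - (Y*(2*2*(1/5)) + 7) = 3 - (Y*(4/5) + 7) = 3 - (4*Y/5 + 7) = 3 - (7 + 4*Y/5) = 3 + (-7 - 4*Y/5) = -4 - 4*Y/5)
-187345 - g(661) = -187345 - (-4 - 4/5*661) = -187345 - (-4 - 2644/5) = -187345 - 1*(-2664/5) = -187345 + 2664/5 = -934061/5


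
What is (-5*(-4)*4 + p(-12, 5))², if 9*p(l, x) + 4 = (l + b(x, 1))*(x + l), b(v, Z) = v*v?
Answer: 390625/81 ≈ 4822.5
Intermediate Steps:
b(v, Z) = v²
p(l, x) = -4/9 + (l + x)*(l + x²)/9 (p(l, x) = -4/9 + ((l + x²)*(x + l))/9 = -4/9 + ((l + x²)*(l + x))/9 = -4/9 + ((l + x)*(l + x²))/9 = -4/9 + (l + x)*(l + x²)/9)
(-5*(-4)*4 + p(-12, 5))² = (-5*(-4)*4 + (-4/9 + (⅑)*(-12)² + (⅑)*5³ + (⅑)*(-12)*5 + (⅑)*(-12)*5²))² = (20*4 + (-4/9 + (⅑)*144 + (⅑)*125 - 20/3 + (⅑)*(-12)*25))² = (80 + (-4/9 + 16 + 125/9 - 20/3 - 100/3))² = (80 - 95/9)² = (625/9)² = 390625/81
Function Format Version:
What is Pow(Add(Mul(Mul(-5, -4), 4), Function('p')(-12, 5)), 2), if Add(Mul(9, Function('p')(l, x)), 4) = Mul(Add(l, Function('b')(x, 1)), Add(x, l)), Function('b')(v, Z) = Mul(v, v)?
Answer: Rational(390625, 81) ≈ 4822.5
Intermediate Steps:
Function('b')(v, Z) = Pow(v, 2)
Function('p')(l, x) = Add(Rational(-4, 9), Mul(Rational(1, 9), Add(l, x), Add(l, Pow(x, 2)))) (Function('p')(l, x) = Add(Rational(-4, 9), Mul(Rational(1, 9), Mul(Add(l, Pow(x, 2)), Add(x, l)))) = Add(Rational(-4, 9), Mul(Rational(1, 9), Mul(Add(l, Pow(x, 2)), Add(l, x)))) = Add(Rational(-4, 9), Mul(Rational(1, 9), Mul(Add(l, x), Add(l, Pow(x, 2))))) = Add(Rational(-4, 9), Mul(Rational(1, 9), Add(l, x), Add(l, Pow(x, 2)))))
Pow(Add(Mul(Mul(-5, -4), 4), Function('p')(-12, 5)), 2) = Pow(Add(Mul(Mul(-5, -4), 4), Add(Rational(-4, 9), Mul(Rational(1, 9), Pow(-12, 2)), Mul(Rational(1, 9), Pow(5, 3)), Mul(Rational(1, 9), -12, 5), Mul(Rational(1, 9), -12, Pow(5, 2)))), 2) = Pow(Add(Mul(20, 4), Add(Rational(-4, 9), Mul(Rational(1, 9), 144), Mul(Rational(1, 9), 125), Rational(-20, 3), Mul(Rational(1, 9), -12, 25))), 2) = Pow(Add(80, Add(Rational(-4, 9), 16, Rational(125, 9), Rational(-20, 3), Rational(-100, 3))), 2) = Pow(Add(80, Rational(-95, 9)), 2) = Pow(Rational(625, 9), 2) = Rational(390625, 81)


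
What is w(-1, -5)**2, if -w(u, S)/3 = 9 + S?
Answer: 144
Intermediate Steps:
w(u, S) = -27 - 3*S (w(u, S) = -3*(9 + S) = -27 - 3*S)
w(-1, -5)**2 = (-27 - 3*(-5))**2 = (-27 + 15)**2 = (-12)**2 = 144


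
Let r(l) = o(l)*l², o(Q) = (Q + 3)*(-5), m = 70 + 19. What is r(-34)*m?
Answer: 15947020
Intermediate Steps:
m = 89
o(Q) = -15 - 5*Q (o(Q) = (3 + Q)*(-5) = -15 - 5*Q)
r(l) = l²*(-15 - 5*l) (r(l) = (-15 - 5*l)*l² = l²*(-15 - 5*l))
r(-34)*m = (5*(-34)²*(-3 - 1*(-34)))*89 = (5*1156*(-3 + 34))*89 = (5*1156*31)*89 = 179180*89 = 15947020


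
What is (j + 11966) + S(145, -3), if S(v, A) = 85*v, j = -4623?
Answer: 19668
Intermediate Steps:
(j + 11966) + S(145, -3) = (-4623 + 11966) + 85*145 = 7343 + 12325 = 19668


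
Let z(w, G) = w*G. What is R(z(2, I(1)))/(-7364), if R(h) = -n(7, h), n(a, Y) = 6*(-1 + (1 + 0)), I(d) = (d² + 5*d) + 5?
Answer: 0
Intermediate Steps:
I(d) = 5 + d² + 5*d
n(a, Y) = 0 (n(a, Y) = 6*(-1 + 1) = 6*0 = 0)
z(w, G) = G*w
R(h) = 0 (R(h) = -1*0 = 0)
R(z(2, I(1)))/(-7364) = 0/(-7364) = 0*(-1/7364) = 0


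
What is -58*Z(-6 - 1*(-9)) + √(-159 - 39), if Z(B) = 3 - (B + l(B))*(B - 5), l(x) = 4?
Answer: -986 + 3*I*√22 ≈ -986.0 + 14.071*I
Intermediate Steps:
Z(B) = 3 - (-5 + B)*(4 + B) (Z(B) = 3 - (B + 4)*(B - 5) = 3 - (4 + B)*(-5 + B) = 3 - (-5 + B)*(4 + B))
-58*Z(-6 - 1*(-9)) + √(-159 - 39) = -58*(23 + (-6 - 1*(-9)) - (-6 - 1*(-9))²) + √(-159 - 39) = -58*(23 + (-6 + 9) - (-6 + 9)²) + √(-198) = -58*(23 + 3 - 1*3²) + 3*I*√22 = -58*(23 + 3 - 1*9) + 3*I*√22 = -58*(23 + 3 - 9) + 3*I*√22 = -58*17 + 3*I*√22 = -986 + 3*I*√22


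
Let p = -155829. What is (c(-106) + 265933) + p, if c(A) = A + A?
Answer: 109892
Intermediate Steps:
c(A) = 2*A
(c(-106) + 265933) + p = (2*(-106) + 265933) - 155829 = (-212 + 265933) - 155829 = 265721 - 155829 = 109892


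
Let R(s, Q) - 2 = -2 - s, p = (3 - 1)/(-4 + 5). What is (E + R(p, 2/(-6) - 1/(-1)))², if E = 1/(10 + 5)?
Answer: 841/225 ≈ 3.7378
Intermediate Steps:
E = 1/15 ≈ 0.066667
p = 2 (p = 2/1 = 2*1 = 2)
R(s, Q) = -s (R(s, Q) = 2 + (-2 - s) = -s)
(E + R(p, 2/(-6) - 1/(-1)))² = (1/15 - 1*2)² = (1/15 - 2)² = (-29/15)² = 841/225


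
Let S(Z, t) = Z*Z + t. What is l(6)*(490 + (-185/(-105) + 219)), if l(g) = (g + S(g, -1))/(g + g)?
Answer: 305983/126 ≈ 2428.4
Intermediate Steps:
S(Z, t) = t + Z² (S(Z, t) = Z² + t = t + Z²)
l(g) = (-1 + g + g²)/(2*g) (l(g) = (g + (-1 + g²))/(g + g) = (-1 + g + g²)/((2*g)) = (-1 + g + g²)*(1/(2*g)) = (-1 + g + g²)/(2*g))
l(6)*(490 + (-185/(-105) + 219)) = ((½)*(-1 + 6 + 6²)/6)*(490 + (-185/(-105) + 219)) = ((½)*(⅙)*(-1 + 6 + 36))*(490 + (-185*(-1/105) + 219)) = ((½)*(⅙)*41)*(490 + (37/21 + 219)) = 41*(490 + 4636/21)/12 = (41/12)*(14926/21) = 305983/126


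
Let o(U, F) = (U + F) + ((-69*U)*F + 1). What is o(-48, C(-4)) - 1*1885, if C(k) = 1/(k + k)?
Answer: -18769/8 ≈ -2346.1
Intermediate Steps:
C(k) = 1/(2*k)
o(U, F) = 1 + F + U - 69*F*U (o(U, F) = (F + U) + (-69*F*U + 1) = (F + U) + (1 - 69*F*U) = 1 + F + U - 69*F*U)
o(-48, C(-4)) - 1*1885 = (1 + (½)/(-4) - 48 - 69*(½)/(-4)*(-48)) - 1*1885 = (1 + (½)*(-¼) - 48 - 69*(½)*(-¼)*(-48)) - 1885 = (1 - ⅛ - 48 - 69*(-⅛)*(-48)) - 1885 = (1 - ⅛ - 48 - 414) - 1885 = -3689/8 - 1885 = -18769/8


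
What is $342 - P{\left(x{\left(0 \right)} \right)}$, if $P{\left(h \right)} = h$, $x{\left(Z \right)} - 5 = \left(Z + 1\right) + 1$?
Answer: $335$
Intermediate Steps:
$x{\left(Z \right)} = 7 + Z$ ($x{\left(Z \right)} = 5 + \left(\left(Z + 1\right) + 1\right) = 5 + \left(\left(1 + Z\right) + 1\right) = 5 + \left(2 + Z\right) = 7 + Z$)
$342 - P{\left(x{\left(0 \right)} \right)} = 342 - \left(7 + 0\right) = 342 - 7 = 335$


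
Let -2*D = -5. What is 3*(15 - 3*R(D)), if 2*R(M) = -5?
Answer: 135/2 ≈ 67.500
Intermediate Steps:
D = 5/2 (D = -½*(-5) = 5/2 ≈ 2.5000)
R(M) = -5/2 (R(M) = (½)*(-5) = -5/2)
3*(15 - 3*R(D)) = 3*(15 - 3*(-5/2)) = 3*(15 + 15/2) = 3*(45/2) = 135/2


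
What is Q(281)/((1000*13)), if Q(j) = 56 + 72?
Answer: 16/1625 ≈ 0.0098462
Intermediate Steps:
Q(j) = 128
Q(281)/((1000*13)) = 128/((1000*13)) = 128/13000 = 128*(1/13000) = 16/1625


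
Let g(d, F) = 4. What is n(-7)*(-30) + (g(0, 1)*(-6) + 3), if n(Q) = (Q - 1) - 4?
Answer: 339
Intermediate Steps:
n(Q) = -5 + Q (n(Q) = (-1 + Q) - 4 = -5 + Q)
n(-7)*(-30) + (g(0, 1)*(-6) + 3) = (-5 - 7)*(-30) + (4*(-6) + 3) = -12*(-30) + (-24 + 3) = 360 - 21 = 339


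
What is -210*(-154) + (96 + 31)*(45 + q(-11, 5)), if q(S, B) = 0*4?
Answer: 38055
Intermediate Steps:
q(S, B) = 0
-210*(-154) + (96 + 31)*(45 + q(-11, 5)) = -210*(-154) + (96 + 31)*(45 + 0) = 32340 + 127*45 = 32340 + 5715 = 38055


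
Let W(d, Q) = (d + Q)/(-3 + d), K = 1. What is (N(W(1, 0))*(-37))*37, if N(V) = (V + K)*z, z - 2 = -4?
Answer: 1369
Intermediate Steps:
z = -2 (z = 2 - 4 = -2)
W(d, Q) = (Q + d)/(-3 + d)
N(V) = -2 - 2*V (N(V) = (V + 1)*(-2) = (1 + V)*(-2) = -2 - 2*V)
(N(W(1, 0))*(-37))*37 = ((-2 - 2*(0 + 1)/(-3 + 1))*(-37))*37 = ((-2 - 2/(-2))*(-37))*37 = ((-2 - (-1))*(-37))*37 = ((-2 - 2*(-½))*(-37))*37 = ((-2 + 1)*(-37))*37 = -1*(-37)*37 = 37*37 = 1369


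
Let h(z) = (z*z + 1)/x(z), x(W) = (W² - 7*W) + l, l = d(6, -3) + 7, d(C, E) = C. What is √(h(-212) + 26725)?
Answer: √57641671495470/46441 ≈ 163.48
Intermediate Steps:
l = 13 (l = 6 + 7 = 13)
x(W) = 13 + W² - 7*W (x(W) = (W² - 7*W) + 13 = 13 + W² - 7*W)
h(z) = (1 + z²)/(13 + z² - 7*z) (h(z) = (z*z + 1)/(13 + z² - 7*z) = (z² + 1)/(13 + z² - 7*z) = (1 + z²)/(13 + z² - 7*z))
√(h(-212) + 26725) = √((1 + (-212)²)/(13 + (-212)² - 7*(-212)) + 26725) = √((1 + 44944)/(13 + 44944 + 1484) + 26725) = √(44945/46441 + 26725) = √(1241180670/46441) = √57641671495470/46441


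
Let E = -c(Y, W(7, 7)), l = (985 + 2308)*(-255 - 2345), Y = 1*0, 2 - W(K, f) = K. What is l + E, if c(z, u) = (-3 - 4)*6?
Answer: -8561758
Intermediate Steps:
W(K, f) = 2 - K
Y = 0
c(z, u) = -42 (c(z, u) = -7*6 = -42)
l = -8561800 (l = 3293*(-2600) = -8561800)
E = 42 (E = -1*(-42) = 42)
l + E = -8561800 + 42 = -8561758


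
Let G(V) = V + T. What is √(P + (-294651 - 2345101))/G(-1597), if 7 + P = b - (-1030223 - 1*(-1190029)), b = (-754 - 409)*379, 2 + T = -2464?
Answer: -3*I*√360038/4063 ≈ -0.44305*I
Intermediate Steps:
T = -2466 (T = -2 - 2464 = -2466)
b = -440777 (b = -1163*379 = -440777)
G(V) = -2466 + V (G(V) = V - 2466 = -2466 + V)
P = -600590 (P = -7 + (-440777 - (-1030223 - 1*(-1190029))) = -7 + (-440777 - (-1030223 + 1190029)) = -7 + (-440777 - 1*159806) = -7 + (-440777 - 159806) = -7 - 600583 = -600590)
√(P + (-294651 - 2345101))/G(-1597) = √(-600590 + (-294651 - 2345101))/(-2466 - 1597) = √(-600590 - 2639752)/(-4063) = √(-3240342)*(-1/4063) = (3*I*√360038)*(-1/4063) = -3*I*√360038/4063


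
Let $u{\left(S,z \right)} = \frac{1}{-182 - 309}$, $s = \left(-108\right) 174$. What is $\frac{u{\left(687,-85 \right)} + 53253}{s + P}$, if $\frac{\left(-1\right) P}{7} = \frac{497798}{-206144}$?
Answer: $- \frac{2695046465984}{950176684921} \approx -2.8364$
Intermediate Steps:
$s = -18792$
$u{\left(S,z \right)} = - \frac{1}{491}$ ($u{\left(S,z \right)} = \frac{1}{-491} = - \frac{1}{491}$)
$P = \frac{1742293}{103072}$ ($P = - 7 \frac{497798}{-206144} = - 7 \cdot 497798 \left(- \frac{1}{206144}\right) = \left(-7\right) \left(- \frac{248899}{103072}\right) = \frac{1742293}{103072} \approx 16.904$)
$\frac{u{\left(687,-85 \right)} + 53253}{s + P} = \frac{- \frac{1}{491} + 53253}{-18792 + \frac{1742293}{103072}} = \frac{26147222}{491 \left(- \frac{1935186731}{103072}\right)} = \frac{26147222}{491} \left(- \frac{103072}{1935186731}\right) = - \frac{2695046465984}{950176684921}$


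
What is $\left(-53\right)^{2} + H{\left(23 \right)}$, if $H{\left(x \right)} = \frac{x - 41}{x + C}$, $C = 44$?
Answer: $\frac{188185}{67} \approx 2808.7$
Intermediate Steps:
$H{\left(x \right)} = \frac{-41 + x}{44 + x}$ ($H{\left(x \right)} = \frac{x - 41}{x + 44} = \frac{-41 + x}{44 + x}$)
$\left(-53\right)^{2} + H{\left(23 \right)} = \left(-53\right)^{2} + \frac{-41 + 23}{44 + 23} = 2809 + \frac{1}{67} \left(-18\right) = 2809 - \frac{18}{67} = \frac{188185}{67}$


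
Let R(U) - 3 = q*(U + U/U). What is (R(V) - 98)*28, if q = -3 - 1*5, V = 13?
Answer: -5796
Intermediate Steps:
q = -8 (q = -3 - 5 = -8)
R(U) = -5 - 8*U (R(U) = 3 - 8*(U + U/U) = 3 - 8*(U + 1) = 3 - 8*(1 + U) = 3 + (-8 - 8*U) = -5 - 8*U)
(R(V) - 98)*28 = ((-5 - 8*13) - 98)*28 = ((-5 - 104) - 98)*28 = (-109 - 98)*28 = -207*28 = -5796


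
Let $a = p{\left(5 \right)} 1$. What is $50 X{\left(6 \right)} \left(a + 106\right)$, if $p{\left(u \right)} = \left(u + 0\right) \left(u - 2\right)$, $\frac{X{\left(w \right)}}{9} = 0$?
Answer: $0$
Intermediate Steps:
$X{\left(w \right)} = 0$ ($X{\left(w \right)} = 9 \cdot 0 = 0$)
$p{\left(u \right)} = u \left(-2 + u\right)$
$a = 15$ ($a = 5 \left(-2 + 5\right) 1 = 5 \cdot 3 \cdot 1 = 15 \cdot 1 = 15$)
$50 X{\left(6 \right)} \left(a + 106\right) = 50 \cdot 0 \left(15 + 106\right) = 0 \cdot 121 = 0$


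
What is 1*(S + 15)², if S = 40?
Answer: 3025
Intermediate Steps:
1*(S + 15)² = 1*(40 + 15)² = 1*55² = 1*3025 = 3025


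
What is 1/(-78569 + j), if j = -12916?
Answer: -1/91485 ≈ -1.0931e-5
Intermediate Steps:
1/(-78569 + j) = 1/(-78569 - 12916) = 1/(-91485) = -1/91485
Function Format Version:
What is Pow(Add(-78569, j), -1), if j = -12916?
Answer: Rational(-1, 91485) ≈ -1.0931e-5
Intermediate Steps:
Pow(Add(-78569, j), -1) = Pow(Add(-78569, -12916), -1) = Pow(-91485, -1) = Rational(-1, 91485)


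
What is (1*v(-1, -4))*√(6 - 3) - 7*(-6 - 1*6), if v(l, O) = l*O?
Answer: 84 + 4*√3 ≈ 90.928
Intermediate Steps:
v(l, O) = O*l
(1*v(-1, -4))*√(6 - 3) - 7*(-6 - 1*6) = (1*(-4*(-1)))*√(6 - 3) - 7*(-6 - 1*6) = (1*4)*√3 - 7*(-6 - 6) = 4*√3 - 7*(-12) = 4*√3 + 84 = 84 + 4*√3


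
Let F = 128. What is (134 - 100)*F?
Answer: 4352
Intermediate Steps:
(134 - 100)*F = (134 - 100)*128 = 34*128 = 4352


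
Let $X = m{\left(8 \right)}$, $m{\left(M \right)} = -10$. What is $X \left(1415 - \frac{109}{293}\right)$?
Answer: $- \frac{4144860}{293} \approx -14146.0$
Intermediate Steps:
$X = -10$
$X \left(1415 - \frac{109}{293}\right) = - 10 \left(1415 - \frac{109}{293}\right) = \left(-10\right) \frac{414486}{293} = - \frac{4144860}{293}$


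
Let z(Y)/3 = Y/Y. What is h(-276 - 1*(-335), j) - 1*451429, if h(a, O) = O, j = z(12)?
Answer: -451426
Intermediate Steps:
z(Y) = 3 (z(Y) = 3*(Y/Y) = 3*1 = 3)
j = 3
h(-276 - 1*(-335), j) - 1*451429 = 3 - 1*451429 = 3 - 451429 = -451426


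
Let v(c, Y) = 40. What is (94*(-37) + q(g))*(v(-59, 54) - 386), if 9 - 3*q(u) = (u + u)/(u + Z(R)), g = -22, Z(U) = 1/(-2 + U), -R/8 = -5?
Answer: 3012465262/2505 ≈ 1.2026e+6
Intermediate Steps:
R = 40 (R = -8*(-5) = 40)
q(u) = 3 - 2*u/(3*(1/38 + u)) (q(u) = 3 - (u + u)/(3*(u + 1/(-2 + 40))) = 3 - 2*u/(3*(u + 1/38)) = 3 - 2*u/(3*(1/38 + u)))
(94*(-37) + q(g))*(v(-59, 54) - 386) = (94*(-37) + (9 + 266*(-22))/(3*(1 + 38*(-22))))*(40 - 386) = (-3478 + (9 - 5852)/(3*(1 - 836)))*(-346) = (-3478 + (1/3)*(-5843)/(-835))*(-346) = (-3478 + (1/3)*(-1/835)*(-5843))*(-346) = (-3478 + 5843/2505)*(-346) = -8706547/2505*(-346) = 3012465262/2505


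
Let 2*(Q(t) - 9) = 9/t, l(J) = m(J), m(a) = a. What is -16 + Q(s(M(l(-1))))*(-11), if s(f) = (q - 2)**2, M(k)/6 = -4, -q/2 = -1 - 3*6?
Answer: -33131/288 ≈ -115.04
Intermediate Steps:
l(J) = J
q = 38 (q = -2*(-1 - 3*6) = -2*(-1 - 18) = -2*(-19) = 38)
M(k) = -24 (M(k) = 6*(-4) = -24)
s(f) = 1296 (s(f) = (38 - 2)**2 = 36**2 = 1296)
Q(t) = 9 + 9/(2*t) (Q(t) = 9 + (9/t)/2 = 9 + 9/(2*t))
-16 + Q(s(M(l(-1))))*(-11) = -16 + (9 + (9/2)/1296)*(-11) = -16 + (9 + (9/2)*(1/1296))*(-11) = -16 + (9 + 1/288)*(-11) = -16 + (2593/288)*(-11) = -16 - 28523/288 = -33131/288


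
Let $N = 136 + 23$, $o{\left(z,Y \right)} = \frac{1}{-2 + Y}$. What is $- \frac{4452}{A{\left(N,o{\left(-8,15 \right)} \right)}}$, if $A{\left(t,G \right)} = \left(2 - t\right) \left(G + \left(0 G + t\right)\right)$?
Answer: $\frac{14469}{81169} \approx 0.17826$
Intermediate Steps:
$N = 159$
$A{\left(t,G \right)} = \left(2 - t\right) \left(G + t\right)$ ($A{\left(t,G \right)} = \left(2 - t\right) \left(G + \left(0 + t\right)\right) = \left(2 - t\right) \left(G + t\right)$)
$- \frac{4452}{A{\left(N,o{\left(-8,15 \right)} \right)}} = - \frac{4452}{- 159^{2} + \frac{2}{-2 + 15} + 2 \cdot 159 - \frac{1}{-2 + 15} \cdot 159} = - \frac{4452}{\left(-1\right) 25281 + \frac{2}{13} + 318 - \frac{1}{13} \cdot 159} = - \frac{4452}{-25281 + 2 \cdot \frac{1}{13} + 318 - \frac{1}{13} \cdot 159} = - \frac{4452}{-25281 + \frac{2}{13} + 318 - \frac{159}{13}} = - \frac{4452}{- \frac{324676}{13}} = \left(-4452\right) \left(- \frac{13}{324676}\right) = \frac{14469}{81169}$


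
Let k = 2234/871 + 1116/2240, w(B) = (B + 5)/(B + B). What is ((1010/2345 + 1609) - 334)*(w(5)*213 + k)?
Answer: 63040037028433/228759440 ≈ 2.7557e+5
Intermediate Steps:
w(B) = (5 + B)/(2*B) (w(B) = (5 + B)/((2*B)) = (5 + B)*(1/(2*B)) = (5 + B)/(2*B))
k = 1494049/487760 (k = 2234*(1/871) + 1116*(1/2240) = 2234/871 + 279/560 = 1494049/487760 ≈ 3.0631)
((1010/2345 + 1609) - 334)*(w(5)*213 + k) = ((1010/2345 + 1609) - 334)*(((½)*(5 + 5)/5)*213 + 1494049/487760) = ((1010*(1/2345) + 1609) - 334)*(((½)*(⅕)*10)*213 + 1494049/487760) = ((202/469 + 1609) - 334)*(1*213 + 1494049/487760) = (754823/469 - 334)*(213 + 1494049/487760) = (598177/469)*(105386929/487760) = 63040037028433/228759440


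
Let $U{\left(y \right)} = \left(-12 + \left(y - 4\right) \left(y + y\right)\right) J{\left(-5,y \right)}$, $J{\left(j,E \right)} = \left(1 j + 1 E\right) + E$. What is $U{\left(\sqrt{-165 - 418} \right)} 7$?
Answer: $106526 - 16212 i \sqrt{583} \approx 1.0653 \cdot 10^{5} - 3.9145 \cdot 10^{5} i$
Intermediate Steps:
$J{\left(j,E \right)} = j + 2 E$ ($J{\left(j,E \right)} = \left(j + E\right) + E = \left(E + j\right) + E = j + 2 E$)
$U{\left(y \right)} = \left(-12 + 2 y \left(-4 + y\right)\right) \left(-5 + 2 y\right)$ ($U{\left(y \right)} = \left(-12 + \left(y - 4\right) \left(y + y\right)\right) \left(-5 + 2 y\right) = \left(-12 + \left(-4 + y\right) 2 y\right) \left(-5 + 2 y\right) = \left(-12 + 2 y \left(-4 + y\right)\right) \left(-5 + 2 y\right)$)
$U{\left(\sqrt{-165 - 418} \right)} 7 = \left(60 - 26 \left(\sqrt{-165 - 418}\right)^{2} + 4 \left(\sqrt{-165 - 418}\right)^{3} + 16 \sqrt{-165 - 418}\right) 7 = \left(60 - 26 \left(\sqrt{-583}\right)^{2} + 4 \left(\sqrt{-583}\right)^{3} + 16 \sqrt{-583}\right) 7 = \left(60 - 26 \left(i \sqrt{583}\right)^{2} + 4 \left(i \sqrt{583}\right)^{3} + 16 i \sqrt{583}\right) 7 = \left(60 - -15158 + 4 \left(- 583 i \sqrt{583}\right) + 16 i \sqrt{583}\right) 7 = \left(60 + 15158 - 2332 i \sqrt{583} + 16 i \sqrt{583}\right) 7 = \left(15218 - 2316 i \sqrt{583}\right) 7 = 106526 - 16212 i \sqrt{583}$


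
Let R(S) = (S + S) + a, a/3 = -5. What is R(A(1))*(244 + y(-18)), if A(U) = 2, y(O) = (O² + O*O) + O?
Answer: -9614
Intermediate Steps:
a = -15 (a = 3*(-5) = -15)
y(O) = O + 2*O² (y(O) = (O² + O²) + O = 2*O² + O = O + 2*O²)
R(S) = -15 + 2*S (R(S) = (S + S) - 15 = 2*S - 15 = -15 + 2*S)
R(A(1))*(244 + y(-18)) = (-15 + 2*2)*(244 - 18*(1 + 2*(-18))) = (-15 + 4)*(244 - 18*(1 - 36)) = -11*(244 - 18*(-35)) = -11*(244 + 630) = -11*874 = -9614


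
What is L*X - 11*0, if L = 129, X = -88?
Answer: -11352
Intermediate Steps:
L*X - 11*0 = 129*(-88) - 11*0 = -11352 + 0 = -11352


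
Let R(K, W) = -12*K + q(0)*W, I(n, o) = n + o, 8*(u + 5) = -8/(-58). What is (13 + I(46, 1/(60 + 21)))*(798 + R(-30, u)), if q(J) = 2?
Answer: 159140540/2349 ≈ 67748.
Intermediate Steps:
u = -289/58 (u = -5 + (-8/(-58))/8 = -5 + (-8*(-1/58))/8 = -5 + (⅛)*(4/29) = -5 + 1/58 = -289/58 ≈ -4.9828)
R(K, W) = -12*K + 2*W
(13 + I(46, 1/(60 + 21)))*(798 + R(-30, u)) = (13 + (46 + 1/(60 + 21)))*(798 + (-12*(-30) + 2*(-289/58))) = (13 + (46 + 1/81))*(798 + (360 - 289/29)) = (13 + (46 + 1/81))*(798 + 10151/29) = (13 + 3727/81)*(33293/29) = (4780/81)*(33293/29) = 159140540/2349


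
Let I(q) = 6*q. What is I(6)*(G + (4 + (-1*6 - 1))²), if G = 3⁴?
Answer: 3240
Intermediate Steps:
G = 81
I(6)*(G + (4 + (-1*6 - 1))²) = (6*6)*(81 + (4 + (-1*6 - 1))²) = 36*(81 + (4 + (-6 - 1))²) = 36*(81 + (4 - 7)²) = 36*(81 + (-3)²) = 36*(81 + 9) = 36*90 = 3240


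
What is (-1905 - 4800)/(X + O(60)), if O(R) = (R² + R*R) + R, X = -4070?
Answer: -1341/638 ≈ -2.1019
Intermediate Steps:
O(R) = R + 2*R² (O(R) = (R² + R²) + R = 2*R² + R = R + 2*R²)
(-1905 - 4800)/(X + O(60)) = (-1905 - 4800)/(-4070 + 60*(1 + 2*60)) = -6705/(-4070 + 60*(1 + 120)) = -6705/(-4070 + 60*121) = -6705/(-4070 + 7260) = -6705/3190 = -6705*1/3190 = -1341/638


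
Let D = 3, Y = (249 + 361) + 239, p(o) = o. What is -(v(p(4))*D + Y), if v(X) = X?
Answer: -861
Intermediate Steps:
Y = 849 (Y = 610 + 239 = 849)
-(v(p(4))*D + Y) = -(4*3 + 849) = -(12 + 849) = -1*861 = -861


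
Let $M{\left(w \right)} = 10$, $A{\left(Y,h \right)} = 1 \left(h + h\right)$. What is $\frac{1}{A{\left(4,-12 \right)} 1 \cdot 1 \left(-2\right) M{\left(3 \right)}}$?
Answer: $\frac{1}{480} \approx 0.0020833$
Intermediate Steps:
$A{\left(Y,h \right)} = 2 h$ ($A{\left(Y,h \right)} = 1 \cdot 2 h = 2 h$)
$\frac{1}{A{\left(4,-12 \right)} 1 \cdot 1 \left(-2\right) M{\left(3 \right)}} = \frac{1}{2 \left(-12\right) 1 \cdot 1 \left(-2\right) 10} = \frac{1}{- 24 \cdot 1 \left(-2\right) 10} = \frac{1}{\left(-24\right) \left(-2\right) 10} = \frac{1}{48 \cdot 10} = \frac{1}{480}$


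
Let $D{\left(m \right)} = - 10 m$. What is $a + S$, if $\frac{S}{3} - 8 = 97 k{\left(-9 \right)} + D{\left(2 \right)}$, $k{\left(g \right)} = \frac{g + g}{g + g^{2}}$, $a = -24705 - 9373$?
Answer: $- \frac{136747}{4} \approx -34187.0$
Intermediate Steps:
$a = -34078$
$k{\left(g \right)} = \frac{2 g}{g + g^{2}}$
$S = - \frac{435}{4}$ ($S = 24 + 3 \left(97 \frac{2}{1 - 9} - 20\right) = 24 + 3 \left(97 \frac{2}{-8} - 20\right) = 24 + 3 \left(97 \cdot 2 \left(- \frac{1}{8}\right) - 20\right) = 24 + 3 \left(97 \left(- \frac{1}{4}\right) - 20\right) = 24 + 3 \left(- \frac{97}{4} - 20\right) = 24 + 3 \left(- \frac{177}{4}\right) = 24 - \frac{531}{4} = - \frac{435}{4} \approx -108.75$)
$a + S = -34078 - \frac{435}{4} = - \frac{136747}{4}$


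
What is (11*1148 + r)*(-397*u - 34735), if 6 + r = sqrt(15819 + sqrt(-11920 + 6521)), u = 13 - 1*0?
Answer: -503567312 - 39896*sqrt(15819 + I*sqrt(5399)) ≈ -5.0858e+8 - 11654.0*I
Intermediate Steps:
u = 13 (u = 13 + 0 = 13)
r = -6 + sqrt(15819 + I*sqrt(5399)) (r = -6 + sqrt(15819 + sqrt(-11920 + 6521)) = -6 + sqrt(15819 + sqrt(-5399)) = -6 + sqrt(15819 + I*sqrt(5399)) ≈ 119.77 + 0.2921*I)
(11*1148 + r)*(-397*u - 34735) = (11*1148 + (-6 + sqrt(15819 + I*sqrt(5399))))*(-397*13 - 34735) = (12628 + (-6 + sqrt(15819 + I*sqrt(5399))))*(-5161 - 34735) = (12622 + sqrt(15819 + I*sqrt(5399)))*(-39896) = -503567312 - 39896*sqrt(15819 + I*sqrt(5399))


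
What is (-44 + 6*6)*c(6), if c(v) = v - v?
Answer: 0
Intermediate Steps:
c(v) = 0
(-44 + 6*6)*c(6) = (-44 + 6*6)*0 = (-44 + 36)*0 = -8*0 = 0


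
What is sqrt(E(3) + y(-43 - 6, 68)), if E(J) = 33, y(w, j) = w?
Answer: 4*I ≈ 4.0*I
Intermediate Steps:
sqrt(E(3) + y(-43 - 6, 68)) = sqrt(33 + (-43 - 6)) = sqrt(33 - 49) = sqrt(-16) = 4*I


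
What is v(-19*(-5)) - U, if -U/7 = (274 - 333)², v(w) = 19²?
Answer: 24728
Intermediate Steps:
v(w) = 361
U = -24367 (U = -7*(274 - 333)² = -7*(-59)² = -7*3481 = -24367)
v(-19*(-5)) - U = 361 - 1*(-24367) = 361 + 24367 = 24728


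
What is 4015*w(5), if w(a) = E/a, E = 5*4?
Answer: 16060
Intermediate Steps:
E = 20
w(a) = 20/a
4015*w(5) = 4015*(20/5) = 4015*(20*(⅕)) = 4015*4 = 16060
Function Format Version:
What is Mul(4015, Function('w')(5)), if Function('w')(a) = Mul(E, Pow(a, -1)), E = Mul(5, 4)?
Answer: 16060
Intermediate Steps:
E = 20
Function('w')(a) = Mul(20, Pow(a, -1))
Mul(4015, Function('w')(5)) = Mul(4015, Mul(20, Pow(5, -1))) = Mul(4015, Mul(20, Rational(1, 5))) = Mul(4015, 4) = 16060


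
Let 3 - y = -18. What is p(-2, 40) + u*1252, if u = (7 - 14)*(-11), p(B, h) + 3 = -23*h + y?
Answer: 95502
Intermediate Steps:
y = 21 (y = 3 - 1*(-18) = 3 + 18 = 21)
p(B, h) = 18 - 23*h (p(B, h) = -3 + (-23*h + 21) = -3 + (21 - 23*h) = 18 - 23*h)
u = 77 (u = -7*(-11) = 77)
p(-2, 40) + u*1252 = (18 - 23*40) + 77*1252 = (18 - 920) + 96404 = -902 + 96404 = 95502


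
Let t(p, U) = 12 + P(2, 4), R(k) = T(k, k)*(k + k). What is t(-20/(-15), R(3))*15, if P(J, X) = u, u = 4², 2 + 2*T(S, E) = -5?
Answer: 420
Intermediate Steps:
T(S, E) = -7/2 (T(S, E) = -1 + (½)*(-5) = -1 - 5/2 = -7/2)
R(k) = -7*k (R(k) = -7*(k + k)/2 = -7*k)
u = 16
P(J, X) = 16
t(p, U) = 28 (t(p, U) = 12 + 16 = 28)
t(-20/(-15), R(3))*15 = 28*15 = 420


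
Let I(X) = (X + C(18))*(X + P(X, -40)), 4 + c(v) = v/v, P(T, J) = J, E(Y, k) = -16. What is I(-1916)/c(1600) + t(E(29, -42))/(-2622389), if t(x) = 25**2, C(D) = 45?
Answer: -3199031362613/2622389 ≈ -1.2199e+6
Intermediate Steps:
c(v) = -3 (c(v) = -4 + v/v = -4 + 1 = -3)
I(X) = (-40 + X)*(45 + X) (I(X) = (X + 45)*(X - 40) = (45 + X)*(-40 + X) = (-40 + X)*(45 + X))
t(x) = 625
I(-1916)/c(1600) + t(E(29, -42))/(-2622389) = (-1800 + (-1916)**2 + 5*(-1916))/(-3) + 625/(-2622389) = (-1800 + 3671056 - 9580)*(-1/3) + 625*(-1/2622389) = 3659676*(-1/3) - 625/2622389 = -1219892 - 625/2622389 = -3199031362613/2622389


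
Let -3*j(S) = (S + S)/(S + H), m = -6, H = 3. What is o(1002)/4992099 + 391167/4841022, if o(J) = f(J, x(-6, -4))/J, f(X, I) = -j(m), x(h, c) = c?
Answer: 978324942383381/12107597403674178 ≈ 0.080803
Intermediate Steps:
j(S) = -2*S/(3*(3 + S)) (j(S) = -(S + S)/(3*(S + 3)) = -2*S/(3*(3 + S)))
f(X, I) = 4/3 (f(X, I) = -(-2)*(-6)/(9 + 3*(-6)) = -(-2)*(-6)/(9 - 18) = -(-2)*(-6)/(-9) = -(-2)*(-6)*(-1)/9 = -1*(-4/3) = 4/3)
o(J) = 4/(3*J)
o(1002)/4992099 + 391167/4841022 = ((4/3)/1002)/4992099 + 391167/4841022 = ((4/3)*(1/1002))*(1/4992099) + 391167*(1/4841022) = (2/1503)*(1/4992099) + 130389/1613674 = 2/7503124797 + 130389/1613674 = 978324942383381/12107597403674178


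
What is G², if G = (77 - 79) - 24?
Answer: 676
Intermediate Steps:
G = -26 (G = -2 - 24 = -26)
G² = (-26)² = 676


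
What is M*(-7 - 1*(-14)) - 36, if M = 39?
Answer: 237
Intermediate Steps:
M*(-7 - 1*(-14)) - 36 = 39*(-7 - 1*(-14)) - 36 = 39*(-7 + 14) - 36 = 39*7 - 36 = 273 - 36 = 237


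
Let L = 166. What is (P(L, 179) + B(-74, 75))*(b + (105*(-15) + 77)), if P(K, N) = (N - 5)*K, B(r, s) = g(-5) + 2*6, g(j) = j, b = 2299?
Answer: 23141691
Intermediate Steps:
B(r, s) = 7 (B(r, s) = -5 + 2*6 = -5 + 12 = 7)
P(K, N) = K*(-5 + N) (P(K, N) = (-5 + N)*K = K*(-5 + N))
(P(L, 179) + B(-74, 75))*(b + (105*(-15) + 77)) = (166*(-5 + 179) + 7)*(2299 + (105*(-15) + 77)) = (166*174 + 7)*(2299 + (-1575 + 77)) = (28884 + 7)*(2299 - 1498) = 28891*801 = 23141691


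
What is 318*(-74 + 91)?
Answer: 5406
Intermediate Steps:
318*(-74 + 91) = 318*17 = 5406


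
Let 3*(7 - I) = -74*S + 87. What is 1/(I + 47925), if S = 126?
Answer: 1/51011 ≈ 1.9604e-5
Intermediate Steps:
I = 3086 (I = 7 - (-74*126 + 87)/3 = 7 - (-9324 + 87)/3 = 7 - 1/3*(-9237) = 7 + 3079 = 3086)
1/(I + 47925) = 1/(3086 + 47925) = 1/51011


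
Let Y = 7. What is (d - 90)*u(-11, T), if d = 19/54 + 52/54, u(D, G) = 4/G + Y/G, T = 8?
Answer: -52679/432 ≈ -121.94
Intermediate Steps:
u(D, G) = 11/G (u(D, G) = 4/G + 7/G = 11/G)
d = 71/54 (d = 19*(1/54) + 52*(1/54) = 19/54 + 26/27 = 71/54 ≈ 1.3148)
(d - 90)*u(-11, T) = (71/54 - 90)*(11/8) = -52679/(54*8) = -4789/54*11/8 = -52679/432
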